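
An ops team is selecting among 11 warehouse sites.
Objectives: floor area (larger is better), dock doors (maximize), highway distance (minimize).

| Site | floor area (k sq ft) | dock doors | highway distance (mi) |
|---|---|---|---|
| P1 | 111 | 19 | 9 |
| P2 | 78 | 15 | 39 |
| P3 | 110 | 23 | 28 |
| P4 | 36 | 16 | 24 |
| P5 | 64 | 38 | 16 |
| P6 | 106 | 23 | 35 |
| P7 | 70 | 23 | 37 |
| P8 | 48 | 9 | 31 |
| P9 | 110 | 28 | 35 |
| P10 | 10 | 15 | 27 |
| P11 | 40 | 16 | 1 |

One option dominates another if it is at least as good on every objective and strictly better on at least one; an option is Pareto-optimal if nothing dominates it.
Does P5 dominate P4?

Yes

P5 vs P4: floor area 64≥36, dock doors 38≥16, highway distance 16≤24 — P5 is at least as good on every objective with at least one strict improvement.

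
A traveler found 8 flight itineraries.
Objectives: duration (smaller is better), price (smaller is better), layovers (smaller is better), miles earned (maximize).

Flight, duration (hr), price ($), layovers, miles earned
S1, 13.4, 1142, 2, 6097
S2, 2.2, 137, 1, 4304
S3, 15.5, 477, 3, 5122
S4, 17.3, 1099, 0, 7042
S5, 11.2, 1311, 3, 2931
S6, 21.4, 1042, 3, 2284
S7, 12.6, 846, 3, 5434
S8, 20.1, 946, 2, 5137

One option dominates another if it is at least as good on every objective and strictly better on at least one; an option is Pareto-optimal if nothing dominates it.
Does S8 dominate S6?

S8 vs S6: duration 20.1≤21.4, price 946≤1042, layovers 2≤3, miles earned 5137≥2284 — S8 is at least as good on every objective with at least one strict improvement.

Yes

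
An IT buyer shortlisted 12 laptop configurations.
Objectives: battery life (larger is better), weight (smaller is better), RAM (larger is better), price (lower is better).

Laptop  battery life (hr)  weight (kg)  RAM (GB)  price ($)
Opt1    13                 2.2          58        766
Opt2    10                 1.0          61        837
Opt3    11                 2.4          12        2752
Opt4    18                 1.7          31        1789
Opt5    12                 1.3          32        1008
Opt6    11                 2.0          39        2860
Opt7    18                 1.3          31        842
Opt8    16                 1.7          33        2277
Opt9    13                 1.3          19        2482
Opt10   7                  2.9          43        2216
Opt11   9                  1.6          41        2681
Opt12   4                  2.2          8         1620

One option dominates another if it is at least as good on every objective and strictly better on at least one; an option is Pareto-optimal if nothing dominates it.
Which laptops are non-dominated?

Opt1: not dominated (best price).
Opt2: not dominated (best weight).
Opt3: dominated by Opt1 (battery life 13≥11, weight 2.2≤2.4, RAM 58≥12, price 766≤2752).
Opt4: dominated by Opt7 (battery life 18≥18, weight 1.3≤1.7, RAM 31≥31, price 842≤1789).
Opt5: not dominated.
Opt6: not dominated.
Opt7: not dominated.
Opt8: not dominated.
Opt9: dominated by Opt7 (battery life 18≥13, weight 1.3≤1.3, RAM 31≥19, price 842≤2482).
Opt10: dominated by Opt1 (battery life 13≥7, weight 2.2≤2.9, RAM 58≥43, price 766≤2216).
Opt11: dominated by Opt2 (battery life 10≥9, weight 1.0≤1.6, RAM 61≥41, price 837≤2681).
Opt12: dominated by Opt1 (battery life 13≥4, weight 2.2≤2.2, RAM 58≥8, price 766≤1620).

Opt1, Opt2, Opt5, Opt6, Opt7, Opt8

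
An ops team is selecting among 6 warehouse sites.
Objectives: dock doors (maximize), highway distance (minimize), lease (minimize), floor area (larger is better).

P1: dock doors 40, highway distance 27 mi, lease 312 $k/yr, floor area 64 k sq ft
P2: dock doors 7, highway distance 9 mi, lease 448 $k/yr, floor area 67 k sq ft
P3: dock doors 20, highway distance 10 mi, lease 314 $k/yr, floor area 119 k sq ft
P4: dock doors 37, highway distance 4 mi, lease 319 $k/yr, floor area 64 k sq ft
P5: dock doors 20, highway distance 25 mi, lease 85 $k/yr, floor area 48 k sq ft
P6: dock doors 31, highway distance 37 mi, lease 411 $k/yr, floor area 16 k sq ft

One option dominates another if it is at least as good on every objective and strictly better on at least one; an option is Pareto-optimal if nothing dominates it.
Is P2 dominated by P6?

No

P6 vs P2: P6 is worse on highway distance (37 vs 9), so it does not dominate P2.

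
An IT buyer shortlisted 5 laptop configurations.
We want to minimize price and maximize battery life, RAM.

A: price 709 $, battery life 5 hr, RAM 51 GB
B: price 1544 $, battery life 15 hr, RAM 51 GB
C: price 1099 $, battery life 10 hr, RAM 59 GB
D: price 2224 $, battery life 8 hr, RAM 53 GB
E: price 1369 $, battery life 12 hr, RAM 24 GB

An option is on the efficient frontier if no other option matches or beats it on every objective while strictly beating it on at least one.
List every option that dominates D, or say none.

C: price 1099≤2224, battery life 10≥8, RAM 59≥53 — dominates D.
Others (A, B, E) are each worse than D on at least one objective.

C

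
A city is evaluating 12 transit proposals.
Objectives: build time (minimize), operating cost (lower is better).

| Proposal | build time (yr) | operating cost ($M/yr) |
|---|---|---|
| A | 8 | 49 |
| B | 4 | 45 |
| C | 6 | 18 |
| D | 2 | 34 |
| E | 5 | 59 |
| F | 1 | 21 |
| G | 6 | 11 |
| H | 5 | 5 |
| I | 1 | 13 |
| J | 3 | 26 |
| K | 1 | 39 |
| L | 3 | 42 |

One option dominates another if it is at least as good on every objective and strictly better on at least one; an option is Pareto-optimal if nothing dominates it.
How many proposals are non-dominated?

A: dominated by B (build time 4≤8, operating cost 45≤49).
B: dominated by D (build time 2≤4, operating cost 34≤45).
C: dominated by G (build time 6≤6, operating cost 11≤18).
D: dominated by F (build time 1≤2, operating cost 21≤34).
E: dominated by B (build time 4≤5, operating cost 45≤59).
F: dominated by I (build time 1≤1, operating cost 13≤21).
G: dominated by H (build time 5≤6, operating cost 5≤11).
H: not dominated (best operating cost).
I: not dominated.
J: dominated by F (build time 1≤3, operating cost 21≤26).
K: dominated by F (build time 1≤1, operating cost 21≤39).
L: dominated by D (build time 2≤3, operating cost 34≤42).
Pareto-optimal: H, I → 2.

2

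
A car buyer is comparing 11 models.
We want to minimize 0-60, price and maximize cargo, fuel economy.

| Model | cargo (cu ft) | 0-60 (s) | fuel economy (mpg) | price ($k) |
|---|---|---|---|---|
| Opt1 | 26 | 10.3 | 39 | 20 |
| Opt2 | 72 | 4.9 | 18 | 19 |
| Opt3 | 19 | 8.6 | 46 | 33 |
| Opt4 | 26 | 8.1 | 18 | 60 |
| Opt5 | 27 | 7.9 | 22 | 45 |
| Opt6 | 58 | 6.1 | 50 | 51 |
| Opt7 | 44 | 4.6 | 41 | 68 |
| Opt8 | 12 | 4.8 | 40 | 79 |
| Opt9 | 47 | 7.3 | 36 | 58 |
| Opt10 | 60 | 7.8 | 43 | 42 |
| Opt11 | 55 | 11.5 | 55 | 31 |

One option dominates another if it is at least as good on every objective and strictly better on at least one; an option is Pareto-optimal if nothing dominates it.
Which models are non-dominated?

Opt1, Opt2, Opt3, Opt6, Opt7, Opt10, Opt11

Opt1: not dominated.
Opt2: not dominated (best cargo).
Opt3: not dominated.
Opt4: dominated by Opt2 (cargo 72≥26, 0-60 4.9≤8.1, fuel economy 18≥18, price 19≤60).
Opt5: dominated by Opt10 (cargo 60≥27, 0-60 7.8≤7.9, fuel economy 43≥22, price 42≤45).
Opt6: not dominated.
Opt7: not dominated (best 0-60).
Opt8: dominated by Opt7 (cargo 44≥12, 0-60 4.6≤4.8, fuel economy 41≥40, price 68≤79).
Opt9: dominated by Opt6 (cargo 58≥47, 0-60 6.1≤7.3, fuel economy 50≥36, price 51≤58).
Opt10: not dominated.
Opt11: not dominated (best fuel economy).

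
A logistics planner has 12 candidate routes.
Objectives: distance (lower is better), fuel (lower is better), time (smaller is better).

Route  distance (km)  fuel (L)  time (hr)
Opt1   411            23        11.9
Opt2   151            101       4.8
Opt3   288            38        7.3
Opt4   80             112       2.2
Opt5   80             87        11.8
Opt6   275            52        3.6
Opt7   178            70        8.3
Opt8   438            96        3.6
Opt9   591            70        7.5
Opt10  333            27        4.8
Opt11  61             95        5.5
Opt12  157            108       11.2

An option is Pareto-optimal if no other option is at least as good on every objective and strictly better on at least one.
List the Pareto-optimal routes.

Opt1: not dominated (best fuel).
Opt2: not dominated.
Opt3: not dominated.
Opt4: not dominated (best time).
Opt5: not dominated.
Opt6: not dominated.
Opt7: not dominated.
Opt8: dominated by Opt6 (distance 275≤438, fuel 52≤96, time 3.6≤3.6).
Opt9: dominated by Opt3 (distance 288≤591, fuel 38≤70, time 7.3≤7.5).
Opt10: not dominated.
Opt11: not dominated (best distance).
Opt12: dominated by Opt2 (distance 151≤157, fuel 101≤108, time 4.8≤11.2).

Opt1, Opt2, Opt3, Opt4, Opt5, Opt6, Opt7, Opt10, Opt11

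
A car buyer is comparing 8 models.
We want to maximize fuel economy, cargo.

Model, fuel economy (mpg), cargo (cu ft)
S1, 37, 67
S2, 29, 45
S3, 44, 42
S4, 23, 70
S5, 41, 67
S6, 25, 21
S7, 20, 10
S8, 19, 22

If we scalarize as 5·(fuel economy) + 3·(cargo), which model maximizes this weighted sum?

S1: 5·37 + 3·67 = 386
S2: 5·29 + 3·45 = 280
S3: 5·44 + 3·42 = 346
S4: 5·23 + 3·70 = 325
S5: 5·41 + 3·67 = 406
S6: 5·25 + 3·21 = 188
S7: 5·20 + 3·10 = 130
S8: 5·19 + 3·22 = 161
Highest: S5 at 406.

S5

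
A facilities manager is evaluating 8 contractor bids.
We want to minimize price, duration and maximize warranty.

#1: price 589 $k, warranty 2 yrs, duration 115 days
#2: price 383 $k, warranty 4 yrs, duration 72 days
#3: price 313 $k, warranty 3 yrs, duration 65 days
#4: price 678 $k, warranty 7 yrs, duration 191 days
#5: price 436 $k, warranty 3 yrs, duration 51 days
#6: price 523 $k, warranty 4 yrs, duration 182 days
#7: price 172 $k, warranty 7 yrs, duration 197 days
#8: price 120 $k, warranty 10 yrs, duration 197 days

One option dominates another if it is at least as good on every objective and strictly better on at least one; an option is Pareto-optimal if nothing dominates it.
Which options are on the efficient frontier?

#1: dominated by #2 (price 383≤589, warranty 4≥2, duration 72≤115).
#2: not dominated.
#3: not dominated.
#4: not dominated.
#5: not dominated (best duration).
#6: dominated by #2 (price 383≤523, warranty 4≥4, duration 72≤182).
#7: dominated by #8 (price 120≤172, warranty 10≥7, duration 197≤197).
#8: not dominated (best price).

#2, #3, #4, #5, #8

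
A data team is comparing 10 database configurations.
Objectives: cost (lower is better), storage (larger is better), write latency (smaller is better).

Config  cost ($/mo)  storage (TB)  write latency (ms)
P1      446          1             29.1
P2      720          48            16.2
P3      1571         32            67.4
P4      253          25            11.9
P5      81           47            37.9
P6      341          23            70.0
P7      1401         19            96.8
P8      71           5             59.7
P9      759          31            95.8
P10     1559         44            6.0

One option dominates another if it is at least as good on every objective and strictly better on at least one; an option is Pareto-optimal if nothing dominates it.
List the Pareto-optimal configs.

P2, P4, P5, P8, P10

P1: dominated by P4 (cost 253≤446, storage 25≥1, write latency 11.9≤29.1).
P2: not dominated (best storage).
P3: dominated by P2 (cost 720≤1571, storage 48≥32, write latency 16.2≤67.4).
P4: not dominated.
P5: not dominated.
P6: dominated by P4 (cost 253≤341, storage 25≥23, write latency 11.9≤70.0).
P7: dominated by P2 (cost 720≤1401, storage 48≥19, write latency 16.2≤96.8).
P8: not dominated (best cost).
P9: dominated by P2 (cost 720≤759, storage 48≥31, write latency 16.2≤95.8).
P10: not dominated (best write latency).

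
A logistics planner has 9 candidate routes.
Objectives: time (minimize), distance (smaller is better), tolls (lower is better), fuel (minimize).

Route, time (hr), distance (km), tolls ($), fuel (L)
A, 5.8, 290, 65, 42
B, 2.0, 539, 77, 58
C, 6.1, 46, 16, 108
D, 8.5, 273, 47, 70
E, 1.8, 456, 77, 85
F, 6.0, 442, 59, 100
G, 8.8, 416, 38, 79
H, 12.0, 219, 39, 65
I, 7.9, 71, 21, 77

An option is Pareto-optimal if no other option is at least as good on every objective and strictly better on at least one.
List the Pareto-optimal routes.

A: not dominated (best fuel).
B: not dominated.
C: not dominated (best distance).
D: not dominated.
E: not dominated (best time).
F: not dominated.
G: dominated by I (time 7.9≤8.8, distance 71≤416, tolls 21≤38, fuel 77≤79).
H: not dominated.
I: not dominated.

A, B, C, D, E, F, H, I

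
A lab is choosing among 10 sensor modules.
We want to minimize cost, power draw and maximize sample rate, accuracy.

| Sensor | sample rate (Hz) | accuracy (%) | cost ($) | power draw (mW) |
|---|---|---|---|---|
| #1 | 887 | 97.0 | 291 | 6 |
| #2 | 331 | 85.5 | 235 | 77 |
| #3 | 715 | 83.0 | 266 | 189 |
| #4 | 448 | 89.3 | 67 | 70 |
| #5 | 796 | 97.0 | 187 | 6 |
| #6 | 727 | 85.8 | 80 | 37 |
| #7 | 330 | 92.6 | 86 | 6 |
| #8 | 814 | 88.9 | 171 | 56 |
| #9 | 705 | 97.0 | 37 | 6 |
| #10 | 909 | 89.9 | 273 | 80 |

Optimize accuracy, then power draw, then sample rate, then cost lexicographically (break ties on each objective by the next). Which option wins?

First maximize accuracy: best is 97.0, kept {#1, #5, #9}.
Then minimize power draw: best is 6, kept {#1, #5, #9}.
Then maximize sample rate: best is 887, kept {#1}.

#1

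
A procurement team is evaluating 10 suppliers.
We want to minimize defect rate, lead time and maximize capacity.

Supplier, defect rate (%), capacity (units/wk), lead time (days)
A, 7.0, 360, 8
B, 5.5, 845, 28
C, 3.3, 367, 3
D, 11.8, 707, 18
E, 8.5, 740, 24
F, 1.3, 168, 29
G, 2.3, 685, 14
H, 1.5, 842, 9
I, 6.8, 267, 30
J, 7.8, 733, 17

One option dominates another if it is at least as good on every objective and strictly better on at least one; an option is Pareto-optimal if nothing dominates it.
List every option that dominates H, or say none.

none

A: worse on defect rate (7.0 vs 1.5).
B: worse on defect rate (5.5 vs 1.5).
C: worse on defect rate (3.3 vs 1.5).
D: worse on defect rate (11.8 vs 1.5).
E: worse on defect rate (8.5 vs 1.5).
F: worse on capacity (168 vs 842).
G: worse on defect rate (2.3 vs 1.5).
I: worse on defect rate (6.8 vs 1.5).
J: worse on defect rate (7.8 vs 1.5).
No option dominates H.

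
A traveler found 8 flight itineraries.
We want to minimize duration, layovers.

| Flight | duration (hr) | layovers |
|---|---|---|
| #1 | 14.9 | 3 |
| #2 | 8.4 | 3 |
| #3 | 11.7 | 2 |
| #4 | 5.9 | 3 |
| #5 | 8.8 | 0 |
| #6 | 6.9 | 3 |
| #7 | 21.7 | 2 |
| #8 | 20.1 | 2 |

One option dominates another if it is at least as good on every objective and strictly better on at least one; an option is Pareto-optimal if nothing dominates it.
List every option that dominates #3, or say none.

#5

#5: duration 8.8≤11.7, layovers 0≤2 — dominates #3.
Others (#1, #2, #4, #6, #7, #8) are each worse than #3 on at least one objective.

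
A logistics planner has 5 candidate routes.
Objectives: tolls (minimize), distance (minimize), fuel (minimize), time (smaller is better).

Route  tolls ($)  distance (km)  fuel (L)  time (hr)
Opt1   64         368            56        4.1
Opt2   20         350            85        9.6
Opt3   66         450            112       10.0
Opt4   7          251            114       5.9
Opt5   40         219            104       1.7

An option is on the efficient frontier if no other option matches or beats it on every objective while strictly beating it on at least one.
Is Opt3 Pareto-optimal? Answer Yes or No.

No

Opt1 vs Opt3: tolls 64≤66, distance 368≤450, fuel 56≤112, time 4.1≤10.0 — Opt1 is at least as good on every objective and strictly better on at least one, so Opt1 dominates Opt3.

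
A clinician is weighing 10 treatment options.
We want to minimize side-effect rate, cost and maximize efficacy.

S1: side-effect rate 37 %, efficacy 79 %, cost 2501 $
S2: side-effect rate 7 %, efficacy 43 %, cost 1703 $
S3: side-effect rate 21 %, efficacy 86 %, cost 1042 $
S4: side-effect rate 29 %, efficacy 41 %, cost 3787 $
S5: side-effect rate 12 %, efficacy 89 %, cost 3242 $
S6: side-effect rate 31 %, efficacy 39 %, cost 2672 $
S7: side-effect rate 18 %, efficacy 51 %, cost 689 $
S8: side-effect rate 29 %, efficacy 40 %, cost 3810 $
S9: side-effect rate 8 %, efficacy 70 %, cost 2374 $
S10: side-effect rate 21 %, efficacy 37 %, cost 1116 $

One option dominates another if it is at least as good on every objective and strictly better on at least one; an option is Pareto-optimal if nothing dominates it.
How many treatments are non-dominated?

S1: dominated by S3 (side-effect rate 21≤37, efficacy 86≥79, cost 1042≤2501).
S2: not dominated (best side-effect rate).
S3: not dominated.
S4: dominated by S2 (side-effect rate 7≤29, efficacy 43≥41, cost 1703≤3787).
S5: not dominated (best efficacy).
S6: dominated by S2 (side-effect rate 7≤31, efficacy 43≥39, cost 1703≤2672).
S7: not dominated (best cost).
S8: dominated by S2 (side-effect rate 7≤29, efficacy 43≥40, cost 1703≤3810).
S9: not dominated.
S10: dominated by S3 (side-effect rate 21≤21, efficacy 86≥37, cost 1042≤1116).
Pareto-optimal: S2, S3, S5, S7, S9 → 5.

5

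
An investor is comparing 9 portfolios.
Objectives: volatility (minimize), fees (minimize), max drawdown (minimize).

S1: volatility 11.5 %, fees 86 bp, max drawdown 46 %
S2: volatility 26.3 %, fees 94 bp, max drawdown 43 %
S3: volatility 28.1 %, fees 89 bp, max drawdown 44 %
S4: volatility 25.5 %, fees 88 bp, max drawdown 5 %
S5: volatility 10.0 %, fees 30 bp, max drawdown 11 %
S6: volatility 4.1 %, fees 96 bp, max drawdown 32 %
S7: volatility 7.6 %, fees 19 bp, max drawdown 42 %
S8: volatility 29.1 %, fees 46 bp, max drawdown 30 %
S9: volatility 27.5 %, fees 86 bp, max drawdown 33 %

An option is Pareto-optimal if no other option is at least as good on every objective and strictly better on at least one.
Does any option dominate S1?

Yes

S5 vs S1: volatility 10.0≤11.5, fees 30≤86, max drawdown 11≤46 — S5 is at least as good on every objective and strictly better on at least one, so S5 dominates S1.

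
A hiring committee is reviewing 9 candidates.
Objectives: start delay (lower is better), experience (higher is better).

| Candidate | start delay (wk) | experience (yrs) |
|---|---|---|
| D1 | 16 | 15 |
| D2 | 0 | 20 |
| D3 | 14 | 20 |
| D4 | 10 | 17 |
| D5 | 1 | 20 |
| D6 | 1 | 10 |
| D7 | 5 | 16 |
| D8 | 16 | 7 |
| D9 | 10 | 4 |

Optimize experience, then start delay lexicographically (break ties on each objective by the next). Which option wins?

D2

First maximize experience: best is 20, kept {D2, D3, D5}.
Then minimize start delay: best is 0, kept {D2}.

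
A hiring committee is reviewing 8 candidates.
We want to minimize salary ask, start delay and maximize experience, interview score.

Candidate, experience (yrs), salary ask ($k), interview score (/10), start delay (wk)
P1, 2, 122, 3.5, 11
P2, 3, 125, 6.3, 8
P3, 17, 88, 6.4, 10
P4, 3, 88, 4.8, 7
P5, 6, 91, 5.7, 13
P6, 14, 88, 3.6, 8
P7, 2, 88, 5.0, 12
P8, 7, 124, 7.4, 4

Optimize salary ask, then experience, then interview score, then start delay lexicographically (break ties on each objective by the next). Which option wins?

First minimize salary ask: best is 88, kept {P3, P4, P6, P7}.
Then maximize experience: best is 17, kept {P3}.

P3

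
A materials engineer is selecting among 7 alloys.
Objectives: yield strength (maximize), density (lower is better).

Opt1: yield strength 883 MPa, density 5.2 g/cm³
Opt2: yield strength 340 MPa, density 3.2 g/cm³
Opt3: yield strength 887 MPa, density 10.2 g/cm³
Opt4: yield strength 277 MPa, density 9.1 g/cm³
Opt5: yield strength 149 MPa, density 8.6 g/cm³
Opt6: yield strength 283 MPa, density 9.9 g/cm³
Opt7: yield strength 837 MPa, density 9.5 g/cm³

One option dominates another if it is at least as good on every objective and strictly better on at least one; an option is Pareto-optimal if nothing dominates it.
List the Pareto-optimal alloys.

Opt1: not dominated.
Opt2: not dominated (best density).
Opt3: not dominated (best yield strength).
Opt4: dominated by Opt1 (yield strength 883≥277, density 5.2≤9.1).
Opt5: dominated by Opt1 (yield strength 883≥149, density 5.2≤8.6).
Opt6: dominated by Opt1 (yield strength 883≥283, density 5.2≤9.9).
Opt7: dominated by Opt1 (yield strength 883≥837, density 5.2≤9.5).

Opt1, Opt2, Opt3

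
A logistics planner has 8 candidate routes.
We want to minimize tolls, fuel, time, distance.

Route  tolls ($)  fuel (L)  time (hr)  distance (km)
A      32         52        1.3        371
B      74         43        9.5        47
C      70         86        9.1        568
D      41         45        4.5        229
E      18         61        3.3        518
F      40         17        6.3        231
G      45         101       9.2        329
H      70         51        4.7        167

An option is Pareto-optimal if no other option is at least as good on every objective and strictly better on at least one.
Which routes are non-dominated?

A: not dominated (best time).
B: not dominated (best distance).
C: dominated by A (tolls 32≤70, fuel 52≤86, time 1.3≤9.1, distance 371≤568).
D: not dominated.
E: not dominated (best tolls).
F: not dominated (best fuel).
G: dominated by D (tolls 41≤45, fuel 45≤101, time 4.5≤9.2, distance 229≤329).
H: not dominated.

A, B, D, E, F, H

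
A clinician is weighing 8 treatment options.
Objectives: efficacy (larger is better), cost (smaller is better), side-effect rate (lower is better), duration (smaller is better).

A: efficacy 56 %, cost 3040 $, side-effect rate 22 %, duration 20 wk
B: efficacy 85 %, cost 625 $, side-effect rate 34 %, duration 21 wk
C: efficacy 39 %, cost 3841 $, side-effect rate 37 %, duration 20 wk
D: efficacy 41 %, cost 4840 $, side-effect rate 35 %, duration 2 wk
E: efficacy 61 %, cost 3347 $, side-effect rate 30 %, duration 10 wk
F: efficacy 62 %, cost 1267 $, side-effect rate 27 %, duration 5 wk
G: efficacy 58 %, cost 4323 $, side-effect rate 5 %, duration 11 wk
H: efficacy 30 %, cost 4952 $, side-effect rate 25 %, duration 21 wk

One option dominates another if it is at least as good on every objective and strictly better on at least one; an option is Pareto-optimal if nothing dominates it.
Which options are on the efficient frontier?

A: not dominated.
B: not dominated (best efficacy).
C: dominated by A (efficacy 56≥39, cost 3040≤3841, side-effect rate 22≤37, duration 20≤20).
D: not dominated (best duration).
E: dominated by F (efficacy 62≥61, cost 1267≤3347, side-effect rate 27≤30, duration 5≤10).
F: not dominated.
G: not dominated (best side-effect rate).
H: dominated by A (efficacy 56≥30, cost 3040≤4952, side-effect rate 22≤25, duration 20≤21).

A, B, D, F, G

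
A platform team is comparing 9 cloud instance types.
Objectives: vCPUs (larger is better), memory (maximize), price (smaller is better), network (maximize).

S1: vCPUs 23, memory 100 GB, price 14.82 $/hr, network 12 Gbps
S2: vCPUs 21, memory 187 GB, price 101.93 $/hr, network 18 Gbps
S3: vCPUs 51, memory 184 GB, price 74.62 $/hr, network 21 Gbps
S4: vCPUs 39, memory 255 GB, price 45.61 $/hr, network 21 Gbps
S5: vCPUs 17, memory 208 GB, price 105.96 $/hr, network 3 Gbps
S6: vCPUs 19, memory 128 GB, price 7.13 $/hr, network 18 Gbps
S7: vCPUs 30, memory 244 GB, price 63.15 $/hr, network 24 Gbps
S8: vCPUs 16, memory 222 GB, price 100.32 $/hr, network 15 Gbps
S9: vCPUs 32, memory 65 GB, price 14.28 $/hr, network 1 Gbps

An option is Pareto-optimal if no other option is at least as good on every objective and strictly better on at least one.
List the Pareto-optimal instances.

S1: not dominated.
S2: dominated by S4 (vCPUs 39≥21, memory 255≥187, price 45.61≤101.93, network 21≥18).
S3: not dominated (best vCPUs).
S4: not dominated (best memory).
S5: dominated by S4 (vCPUs 39≥17, memory 255≥208, price 45.61≤105.96, network 21≥3).
S6: not dominated (best price).
S7: not dominated (best network).
S8: dominated by S4 (vCPUs 39≥16, memory 255≥222, price 45.61≤100.32, network 21≥15).
S9: not dominated.

S1, S3, S4, S6, S7, S9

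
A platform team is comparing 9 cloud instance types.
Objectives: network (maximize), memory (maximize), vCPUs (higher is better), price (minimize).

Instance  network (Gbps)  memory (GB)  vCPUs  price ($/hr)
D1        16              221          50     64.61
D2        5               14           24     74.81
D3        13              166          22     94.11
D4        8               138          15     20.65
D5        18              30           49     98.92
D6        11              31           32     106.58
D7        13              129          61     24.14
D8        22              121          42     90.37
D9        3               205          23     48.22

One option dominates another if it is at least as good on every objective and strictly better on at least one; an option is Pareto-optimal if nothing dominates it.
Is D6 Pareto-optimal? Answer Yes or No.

No

D1 vs D6: network 16≥11, memory 221≥31, vCPUs 50≥32, price 64.61≤106.58 — D1 is at least as good on every objective and strictly better on at least one, so D1 dominates D6.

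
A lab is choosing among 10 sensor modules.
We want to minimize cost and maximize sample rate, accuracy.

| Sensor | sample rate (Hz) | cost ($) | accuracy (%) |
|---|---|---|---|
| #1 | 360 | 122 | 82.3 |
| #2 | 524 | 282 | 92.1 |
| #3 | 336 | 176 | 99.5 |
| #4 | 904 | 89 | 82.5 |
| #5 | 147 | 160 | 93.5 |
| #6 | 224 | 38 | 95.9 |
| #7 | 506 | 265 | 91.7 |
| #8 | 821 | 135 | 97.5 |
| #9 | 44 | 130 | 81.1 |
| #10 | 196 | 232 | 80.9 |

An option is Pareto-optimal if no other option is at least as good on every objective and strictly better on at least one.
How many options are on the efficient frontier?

#1: dominated by #4 (sample rate 904≥360, cost 89≤122, accuracy 82.5≥82.3).
#2: dominated by #8 (sample rate 821≥524, cost 135≤282, accuracy 97.5≥92.1).
#3: not dominated (best accuracy).
#4: not dominated (best sample rate).
#5: dominated by #6 (sample rate 224≥147, cost 38≤160, accuracy 95.9≥93.5).
#6: not dominated (best cost).
#7: dominated by #8 (sample rate 821≥506, cost 135≤265, accuracy 97.5≥91.7).
#8: not dominated.
#9: dominated by #1 (sample rate 360≥44, cost 122≤130, accuracy 82.3≥81.1).
#10: dominated by #1 (sample rate 360≥196, cost 122≤232, accuracy 82.3≥80.9).
Pareto-optimal: #3, #4, #6, #8 → 4.

4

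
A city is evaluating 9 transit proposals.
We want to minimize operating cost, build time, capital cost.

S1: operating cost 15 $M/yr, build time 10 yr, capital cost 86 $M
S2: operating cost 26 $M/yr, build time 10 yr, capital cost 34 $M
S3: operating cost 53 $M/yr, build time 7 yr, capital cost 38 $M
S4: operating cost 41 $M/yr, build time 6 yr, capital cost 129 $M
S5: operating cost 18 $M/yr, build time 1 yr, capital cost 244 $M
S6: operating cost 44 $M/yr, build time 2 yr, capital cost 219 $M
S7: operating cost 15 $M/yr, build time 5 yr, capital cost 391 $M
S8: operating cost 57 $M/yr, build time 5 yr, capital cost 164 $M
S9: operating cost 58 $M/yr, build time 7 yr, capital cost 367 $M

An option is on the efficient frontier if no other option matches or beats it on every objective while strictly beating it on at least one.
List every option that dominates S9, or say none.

S3: operating cost 53≤58, build time 7≤7, capital cost 38≤367 — dominates S9.
S4: operating cost 41≤58, build time 6≤7, capital cost 129≤367 — dominates S9.
S5: operating cost 18≤58, build time 1≤7, capital cost 244≤367 — dominates S9.
S6: operating cost 44≤58, build time 2≤7, capital cost 219≤367 — dominates S9.
S8: operating cost 57≤58, build time 5≤7, capital cost 164≤367 — dominates S9.
Others (S1, S2, S7) are each worse than S9 on at least one objective.

S3, S4, S5, S6, S8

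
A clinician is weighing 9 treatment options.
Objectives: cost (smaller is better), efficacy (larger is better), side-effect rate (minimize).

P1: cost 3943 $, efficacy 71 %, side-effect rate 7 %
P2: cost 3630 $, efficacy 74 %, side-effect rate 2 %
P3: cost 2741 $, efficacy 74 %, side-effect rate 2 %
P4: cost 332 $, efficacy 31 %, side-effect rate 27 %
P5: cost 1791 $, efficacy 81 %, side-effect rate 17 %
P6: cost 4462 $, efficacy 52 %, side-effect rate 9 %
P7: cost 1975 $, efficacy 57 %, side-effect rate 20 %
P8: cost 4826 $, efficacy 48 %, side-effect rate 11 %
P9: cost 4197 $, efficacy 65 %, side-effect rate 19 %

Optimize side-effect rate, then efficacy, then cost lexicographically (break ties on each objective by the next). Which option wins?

First minimize side-effect rate: best is 2, kept {P2, P3}.
Then maximize efficacy: best is 74, kept {P2, P3}.
Then minimize cost: best is 2741, kept {P3}.

P3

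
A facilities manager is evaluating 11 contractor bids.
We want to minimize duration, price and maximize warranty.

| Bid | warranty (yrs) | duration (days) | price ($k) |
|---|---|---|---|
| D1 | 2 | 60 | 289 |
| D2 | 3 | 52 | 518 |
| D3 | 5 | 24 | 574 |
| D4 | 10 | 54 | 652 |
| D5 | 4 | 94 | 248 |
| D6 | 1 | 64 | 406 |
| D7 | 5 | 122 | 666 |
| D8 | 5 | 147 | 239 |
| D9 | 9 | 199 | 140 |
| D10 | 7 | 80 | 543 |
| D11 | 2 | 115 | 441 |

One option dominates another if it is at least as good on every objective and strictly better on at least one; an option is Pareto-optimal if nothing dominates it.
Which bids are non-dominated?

D1, D2, D3, D4, D5, D8, D9, D10

D1: not dominated.
D2: not dominated.
D3: not dominated (best duration).
D4: not dominated (best warranty).
D5: not dominated.
D6: dominated by D1 (warranty 2≥1, duration 60≤64, price 289≤406).
D7: dominated by D3 (warranty 5≥5, duration 24≤122, price 574≤666).
D8: not dominated.
D9: not dominated (best price).
D10: not dominated.
D11: dominated by D1 (warranty 2≥2, duration 60≤115, price 289≤441).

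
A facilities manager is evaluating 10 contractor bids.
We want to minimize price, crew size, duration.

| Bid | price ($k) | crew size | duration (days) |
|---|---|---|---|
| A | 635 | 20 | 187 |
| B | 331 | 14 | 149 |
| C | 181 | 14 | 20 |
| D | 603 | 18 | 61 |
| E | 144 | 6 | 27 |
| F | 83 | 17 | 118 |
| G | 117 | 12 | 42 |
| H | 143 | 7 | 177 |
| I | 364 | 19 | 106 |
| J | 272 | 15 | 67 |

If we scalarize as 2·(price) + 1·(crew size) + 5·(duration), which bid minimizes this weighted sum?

E

A: 2·635 + 1·20 + 5·187 = 2225
B: 2·331 + 1·14 + 5·149 = 1421
C: 2·181 + 1·14 + 5·20 = 476
D: 2·603 + 1·18 + 5·61 = 1529
E: 2·144 + 1·6 + 5·27 = 429
F: 2·83 + 1·17 + 5·118 = 773
G: 2·117 + 1·12 + 5·42 = 456
H: 2·143 + 1·7 + 5·177 = 1178
I: 2·364 + 1·19 + 5·106 = 1277
J: 2·272 + 1·15 + 5·67 = 894
Lowest: E at 429.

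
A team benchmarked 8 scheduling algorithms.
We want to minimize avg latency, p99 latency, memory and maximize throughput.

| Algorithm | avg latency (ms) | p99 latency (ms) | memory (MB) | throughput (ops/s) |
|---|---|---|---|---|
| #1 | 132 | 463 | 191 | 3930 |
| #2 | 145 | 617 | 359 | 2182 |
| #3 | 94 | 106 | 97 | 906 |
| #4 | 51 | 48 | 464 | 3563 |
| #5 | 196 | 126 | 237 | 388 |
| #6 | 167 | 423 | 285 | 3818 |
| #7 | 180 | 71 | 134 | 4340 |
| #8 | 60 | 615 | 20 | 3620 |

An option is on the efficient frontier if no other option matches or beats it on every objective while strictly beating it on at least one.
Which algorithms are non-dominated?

#1: not dominated.
#2: dominated by #1 (avg latency 132≤145, p99 latency 463≤617, memory 191≤359, throughput 3930≥2182).
#3: not dominated.
#4: not dominated (best avg latency).
#5: dominated by #3 (avg latency 94≤196, p99 latency 106≤126, memory 97≤237, throughput 906≥388).
#6: not dominated.
#7: not dominated (best throughput).
#8: not dominated (best memory).

#1, #3, #4, #6, #7, #8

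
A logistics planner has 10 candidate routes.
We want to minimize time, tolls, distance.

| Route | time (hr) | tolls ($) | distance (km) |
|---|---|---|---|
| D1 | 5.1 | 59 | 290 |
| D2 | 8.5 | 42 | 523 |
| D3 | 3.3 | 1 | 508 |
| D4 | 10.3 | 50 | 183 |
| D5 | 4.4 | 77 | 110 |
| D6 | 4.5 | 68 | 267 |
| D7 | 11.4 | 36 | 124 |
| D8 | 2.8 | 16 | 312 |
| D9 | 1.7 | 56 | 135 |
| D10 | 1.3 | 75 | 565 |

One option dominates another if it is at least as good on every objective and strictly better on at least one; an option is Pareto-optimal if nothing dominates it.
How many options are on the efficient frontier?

7

D1: dominated by D9 (time 1.7≤5.1, tolls 56≤59, distance 135≤290).
D2: dominated by D3 (time 3.3≤8.5, tolls 1≤42, distance 508≤523).
D3: not dominated (best tolls).
D4: not dominated.
D5: not dominated (best distance).
D6: dominated by D9 (time 1.7≤4.5, tolls 56≤68, distance 135≤267).
D7: not dominated.
D8: not dominated.
D9: not dominated.
D10: not dominated (best time).
Pareto-optimal: D3, D4, D5, D7, D8, D9, D10 → 7.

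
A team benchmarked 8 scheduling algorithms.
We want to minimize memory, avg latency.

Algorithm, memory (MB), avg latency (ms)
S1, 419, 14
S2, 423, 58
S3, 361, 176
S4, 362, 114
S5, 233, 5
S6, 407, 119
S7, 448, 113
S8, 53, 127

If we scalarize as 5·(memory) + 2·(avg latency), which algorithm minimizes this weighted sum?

S1: 5·419 + 2·14 = 2123
S2: 5·423 + 2·58 = 2231
S3: 5·361 + 2·176 = 2157
S4: 5·362 + 2·114 = 2038
S5: 5·233 + 2·5 = 1175
S6: 5·407 + 2·119 = 2273
S7: 5·448 + 2·113 = 2466
S8: 5·53 + 2·127 = 519
Lowest: S8 at 519.

S8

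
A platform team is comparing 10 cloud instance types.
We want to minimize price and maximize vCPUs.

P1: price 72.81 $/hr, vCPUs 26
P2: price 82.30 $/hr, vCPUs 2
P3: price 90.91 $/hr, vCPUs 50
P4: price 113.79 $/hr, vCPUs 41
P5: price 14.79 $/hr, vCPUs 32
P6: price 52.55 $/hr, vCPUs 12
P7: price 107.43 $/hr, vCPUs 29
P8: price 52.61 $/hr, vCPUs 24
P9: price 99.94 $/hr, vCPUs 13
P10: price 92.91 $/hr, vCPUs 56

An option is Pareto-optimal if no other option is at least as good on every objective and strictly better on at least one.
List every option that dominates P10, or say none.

P1: worse on vCPUs (26 vs 56).
P2: worse on vCPUs (2 vs 56).
P3: worse on vCPUs (50 vs 56).
P4: worse on price (113.79 vs 92.91).
P5: worse on vCPUs (32 vs 56).
P6: worse on vCPUs (12 vs 56).
P7: worse on price (107.43 vs 92.91).
P8: worse on vCPUs (24 vs 56).
P9: worse on price (99.94 vs 92.91).
No option dominates P10.

none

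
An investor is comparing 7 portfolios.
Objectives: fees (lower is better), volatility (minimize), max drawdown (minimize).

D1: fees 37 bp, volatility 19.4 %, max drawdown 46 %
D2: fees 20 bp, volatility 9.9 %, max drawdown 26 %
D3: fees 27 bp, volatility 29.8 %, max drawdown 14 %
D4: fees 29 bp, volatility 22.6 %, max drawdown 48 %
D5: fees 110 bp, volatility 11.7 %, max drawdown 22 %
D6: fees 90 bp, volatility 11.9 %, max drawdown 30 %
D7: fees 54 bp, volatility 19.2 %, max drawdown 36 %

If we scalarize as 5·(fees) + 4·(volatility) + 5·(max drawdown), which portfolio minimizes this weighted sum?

D1: 5·37 + 4·19.4 + 5·46 = 492.6
D2: 5·20 + 4·9.9 + 5·26 = 269.6
D3: 5·27 + 4·29.8 + 5·14 = 324.2
D4: 5·29 + 4·22.6 + 5·48 = 475.4
D5: 5·110 + 4·11.7 + 5·22 = 706.8
D6: 5·90 + 4·11.9 + 5·30 = 647.6
D7: 5·54 + 4·19.2 + 5·36 = 526.8
Lowest: D2 at 269.6.

D2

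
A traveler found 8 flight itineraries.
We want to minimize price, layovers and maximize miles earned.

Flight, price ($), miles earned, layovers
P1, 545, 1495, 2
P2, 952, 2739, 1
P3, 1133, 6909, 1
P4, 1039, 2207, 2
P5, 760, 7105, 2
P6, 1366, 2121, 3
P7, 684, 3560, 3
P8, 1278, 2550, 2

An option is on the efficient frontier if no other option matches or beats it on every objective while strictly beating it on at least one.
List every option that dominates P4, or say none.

P2, P5

P2: price 952≤1039, miles earned 2739≥2207, layovers 1≤2 — dominates P4.
P5: price 760≤1039, miles earned 7105≥2207, layovers 2≤2 — dominates P4.
Others (P1, P3, P6, P7, P8) are each worse than P4 on at least one objective.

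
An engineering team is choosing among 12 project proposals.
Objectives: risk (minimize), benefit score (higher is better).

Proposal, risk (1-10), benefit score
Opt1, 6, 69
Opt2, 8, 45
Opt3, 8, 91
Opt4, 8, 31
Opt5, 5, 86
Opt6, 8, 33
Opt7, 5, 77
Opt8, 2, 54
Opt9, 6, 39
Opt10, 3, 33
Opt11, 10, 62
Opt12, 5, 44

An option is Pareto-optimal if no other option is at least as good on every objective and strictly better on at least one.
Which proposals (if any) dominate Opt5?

none

Opt1: worse on risk (6 vs 5).
Opt2: worse on risk (8 vs 5).
Opt3: worse on risk (8 vs 5).
Opt4: worse on risk (8 vs 5).
Opt6: worse on risk (8 vs 5).
Opt7: worse on benefit score (77 vs 86).
Opt8: worse on benefit score (54 vs 86).
Opt9: worse on risk (6 vs 5).
Opt10: worse on benefit score (33 vs 86).
Opt11: worse on risk (10 vs 5).
Opt12: worse on benefit score (44 vs 86).
No option dominates Opt5.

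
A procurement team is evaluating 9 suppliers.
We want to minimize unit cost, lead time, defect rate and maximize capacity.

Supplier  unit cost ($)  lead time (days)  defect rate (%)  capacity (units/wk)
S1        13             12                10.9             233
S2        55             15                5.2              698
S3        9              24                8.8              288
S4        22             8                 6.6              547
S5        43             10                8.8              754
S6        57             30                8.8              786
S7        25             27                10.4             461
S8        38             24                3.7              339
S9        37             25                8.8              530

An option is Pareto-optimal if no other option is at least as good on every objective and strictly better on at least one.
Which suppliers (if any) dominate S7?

S4

S4: unit cost 22≤25, lead time 8≤27, defect rate 6.6≤10.4, capacity 547≥461 — dominates S7.
Others (S1, S2, S3, S5, S6, S8, S9) are each worse than S7 on at least one objective.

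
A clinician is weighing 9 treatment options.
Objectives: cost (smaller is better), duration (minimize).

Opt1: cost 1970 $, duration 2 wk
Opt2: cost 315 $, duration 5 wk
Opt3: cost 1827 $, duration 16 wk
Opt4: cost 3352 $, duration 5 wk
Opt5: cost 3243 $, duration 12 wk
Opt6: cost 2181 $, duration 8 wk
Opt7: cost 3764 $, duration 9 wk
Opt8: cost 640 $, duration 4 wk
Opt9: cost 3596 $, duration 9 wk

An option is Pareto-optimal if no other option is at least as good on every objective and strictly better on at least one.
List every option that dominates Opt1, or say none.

Opt2: worse on duration (5 vs 2).
Opt3: worse on duration (16 vs 2).
Opt4: worse on cost (3352 vs 1970).
Opt5: worse on cost (3243 vs 1970).
Opt6: worse on cost (2181 vs 1970).
Opt7: worse on cost (3764 vs 1970).
Opt8: worse on duration (4 vs 2).
Opt9: worse on cost (3596 vs 1970).
No option dominates Opt1.

none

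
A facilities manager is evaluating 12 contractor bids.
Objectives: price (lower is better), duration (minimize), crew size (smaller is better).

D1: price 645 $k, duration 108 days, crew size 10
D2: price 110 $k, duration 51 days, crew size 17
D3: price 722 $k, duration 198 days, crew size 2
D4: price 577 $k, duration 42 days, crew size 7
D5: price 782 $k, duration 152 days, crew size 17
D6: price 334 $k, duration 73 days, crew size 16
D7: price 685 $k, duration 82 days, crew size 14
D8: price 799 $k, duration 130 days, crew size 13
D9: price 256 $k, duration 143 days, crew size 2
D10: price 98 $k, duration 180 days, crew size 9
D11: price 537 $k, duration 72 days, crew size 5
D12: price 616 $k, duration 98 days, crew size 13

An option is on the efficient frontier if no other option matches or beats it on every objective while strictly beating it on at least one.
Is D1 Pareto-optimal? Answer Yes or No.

D4 vs D1: price 577≤645, duration 42≤108, crew size 7≤10 — D4 is at least as good on every objective and strictly better on at least one, so D4 dominates D1.

No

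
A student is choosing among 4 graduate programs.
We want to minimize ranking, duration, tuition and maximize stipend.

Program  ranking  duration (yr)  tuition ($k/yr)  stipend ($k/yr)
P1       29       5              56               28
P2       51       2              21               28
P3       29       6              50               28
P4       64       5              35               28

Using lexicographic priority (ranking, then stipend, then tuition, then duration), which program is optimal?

P3

First minimize ranking: best is 29, kept {P1, P3}.
Then maximize stipend: best is 28, kept {P1, P3}.
Then minimize tuition: best is 50, kept {P3}.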